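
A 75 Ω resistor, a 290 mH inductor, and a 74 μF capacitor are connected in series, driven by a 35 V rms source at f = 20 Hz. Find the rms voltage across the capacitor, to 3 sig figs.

ω = 2πf = 125.7 rad/s
X_L = ωL = 36.4 Ω
X_C = 1/(ωC) = 108 Ω
Net reactance X = X_L − X_C = -71.1 Ω
Z = 75.0 − j71.1 Ω
|Z| = √(75.0² + 71.1²) = 103 Ω
I = V/|Z| = 339 mA
V_C = I·|Z_C| = 0.339 × 108 = 36.4 V

36.4 V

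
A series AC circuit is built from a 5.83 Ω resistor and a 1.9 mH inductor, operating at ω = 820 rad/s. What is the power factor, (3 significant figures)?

0.966

X_L = ωL = 1.56 Ω
Z = 5.83 + j1.56 Ω
|Z| = √(5.83² + 1.56²) = 6.03 Ω
∠Z = arctan(1.56/5.83) = 15.0°
cos φ = cos(15.0°) = 0.966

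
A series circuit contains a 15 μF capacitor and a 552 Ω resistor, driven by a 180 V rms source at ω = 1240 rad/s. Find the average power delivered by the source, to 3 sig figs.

58.1 W

X_C = 1/(ωC) = 53.8 Ω
Z = 552 − j53.8 Ω
|Z| = √(552² + 53.8²) = 555 Ω
∠Z = arctan(-53.8/552) = -5.56°
I = V/|Z| = 325 mA
P = VI cos φ = 180 × 0.325 × cos(-5.56°) = 58.1 W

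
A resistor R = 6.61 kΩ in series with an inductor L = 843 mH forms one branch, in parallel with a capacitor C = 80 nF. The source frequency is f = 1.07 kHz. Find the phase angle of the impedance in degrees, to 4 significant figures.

-79.34°

ω = 2πf = 6723 rad/s
X_L = ωL = 5667 Ω
X_C = 1/(ωC) = 1859 Ω
Branch 1 (R+jX_L): Z₁ = 6610 + j5667 Ω, |Z₁| = 8707 Ω
Branch 2 (−jX_C): Z₂ = −j1859 Ω
Parallel: Z = Z₁Z₂/(Z₁+Z₂), |Z| = 2122 Ω, ∠Z = -79.34°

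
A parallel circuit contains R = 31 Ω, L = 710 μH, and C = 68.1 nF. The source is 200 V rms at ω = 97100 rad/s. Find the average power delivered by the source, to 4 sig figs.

1.290 kW

X_L = ωL = 68.94 Ω
X_C = 1/(ωC) = 151.2 Ω
Parallel: admittances add. Y = 1/R + 1/(jωL) + jωC
Y = (0.03226 − j0.007893) S
|Y| = 0.03321 S → |Z| = 1/|Y| = 30.11 Ω, ∠Z = −∠Y = 13.75°
I = V/|Z| = 6.642 A
P = VI cos φ = 200 × 6.642 × cos(13.75°) = 1.290 kW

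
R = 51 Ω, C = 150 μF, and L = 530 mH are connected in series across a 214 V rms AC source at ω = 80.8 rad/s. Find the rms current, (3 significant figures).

X_L = ωL = 42.8 Ω
X_C = 1/(ωC) = 82.5 Ω
Net reactance X = X_L − X_C = -39.7 Ω
Z = 51.0 − j39.7 Ω
|Z| = √(51.0² + 39.7²) = 64.6 Ω
I = V/|Z| = 214/64.6 = 3.31 A

3.31 A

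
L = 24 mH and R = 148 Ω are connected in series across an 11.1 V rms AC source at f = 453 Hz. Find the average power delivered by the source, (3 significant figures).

ω = 2πf = 2846 rad/s
X_L = ωL = 68.3 Ω
Z = 148 + j68.3 Ω
|Z| = √(148² + 68.3²) = 163 Ω
∠Z = arctan(68.3/148) = 24.8°
I = V/|Z| = 68.1 mA
P = VI cos φ = 11.1 × 0.0681 × cos(24.8°) = 686 mW

686 mW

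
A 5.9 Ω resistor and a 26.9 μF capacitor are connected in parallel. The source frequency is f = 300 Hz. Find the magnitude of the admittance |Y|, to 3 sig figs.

177 mS

ω = 2πf = 1885 rad/s
X_C = 1/(ωC) = 19.7 Ω
Parallel: admittances add. Y = 1/R + jωC
Y = (0.169 + j0.0507) S
|Y| = 0.177 S → |Z| = 1/|Y| = 5.65 Ω, ∠Z = −∠Y = -16.7°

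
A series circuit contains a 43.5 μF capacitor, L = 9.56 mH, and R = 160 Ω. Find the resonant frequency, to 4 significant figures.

ω₀ = 1/√(LC) = 1/√(0.00956 × 4.35e-05) = 1551 rad/s
f₀ = ω₀/(2π) = 246.8 Hz

246.8 Hz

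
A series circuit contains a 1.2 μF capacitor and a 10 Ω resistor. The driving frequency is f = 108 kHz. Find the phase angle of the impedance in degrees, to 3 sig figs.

ω = 2πf = 678600 rad/s
X_C = 1/(ωC) = 1.23 Ω
Z = 10.0 − j1.23 Ω
|Z| = √(10.0² + 1.23²) = 10.1 Ω
∠Z = arctan(-1.23/10.0) = -7.00°

-7.00°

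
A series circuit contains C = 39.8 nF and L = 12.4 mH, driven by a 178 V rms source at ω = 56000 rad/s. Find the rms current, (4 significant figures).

X_L = ωL = 694.4 Ω
X_C = 1/(ωC) = 448.7 Ω
Net reactance X = X_L − X_C = 245.7 Ω
Z = j245.7 Ω
|Z| = √(0² + 245.7²) = 245.7 Ω
I = V/|Z| = 178/245.7 = 724.4 mA

724.4 mA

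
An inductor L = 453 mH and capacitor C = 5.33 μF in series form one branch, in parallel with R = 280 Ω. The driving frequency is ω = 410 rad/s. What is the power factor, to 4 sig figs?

0.6966

X_L = ωL = 185.7 Ω
X_C = 1/(ωC) = 457.6 Ω
Branch 1: Z₁ = R = 280.0 Ω
Branch 2 (series LC): Z₂ = j(X_L − X_C) = −j271.9 Ω
Parallel: Z = Z₁Z₂/(Z₁+Z₂), |Z| = 195.1 Ω, ∠Z = -45.84°
cos φ = cos(-45.84°) = 0.6966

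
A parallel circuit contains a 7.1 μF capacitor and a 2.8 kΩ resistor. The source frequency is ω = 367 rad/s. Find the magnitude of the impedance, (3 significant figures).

X_C = 1/(ωC) = 384 Ω
Parallel: admittances add. Y = 1/R + jωC
Y = (0.000357 + j0.00261) S
|Y| = 0.00263 S → |Z| = 1/|Y| = 380 Ω, ∠Z = −∠Y = -82.2°

380 Ω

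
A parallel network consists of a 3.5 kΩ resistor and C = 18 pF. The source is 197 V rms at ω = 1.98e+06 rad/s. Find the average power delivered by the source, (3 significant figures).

X_C = 1/(ωC) = 28100 Ω
Parallel: admittances add. Y = 1/R + jωC
Y = (0.000286 + j3.56e-05) S
|Y| = 0.000288 S → |Z| = 1/|Y| = 3470 Ω, ∠Z = −∠Y = -7.11°
I = V/|Z| = 56.7 mA
P = VI cos φ = 197 × 0.0567 × cos(-7.11°) = 11.1 W

11.1 W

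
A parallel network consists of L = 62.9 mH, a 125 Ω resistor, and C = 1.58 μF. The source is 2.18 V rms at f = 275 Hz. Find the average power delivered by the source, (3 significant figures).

38.0 mW

ω = 2πf = 1728 rad/s
X_L = ωL = 109 Ω
X_C = 1/(ωC) = 366 Ω
Parallel: admittances add. Y = 1/R + 1/(jωL) + jωC
Y = (0.00800 − j0.00647) S
|Y| = 0.0103 S → |Z| = 1/|Y| = 97.2 Ω, ∠Z = −∠Y = 39.0°
I = V/|Z| = 22.4 mA
P = VI cos φ = 2.18 × 0.0224 × cos(39.0°) = 38.0 mW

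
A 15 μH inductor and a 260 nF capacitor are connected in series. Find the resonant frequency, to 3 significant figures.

80.6 kHz

ω₀ = 1/√(LC) = 1/√(1.5e-05 × 2.6e-07) = 506400 rad/s
f₀ = ω₀/(2π) = 80.6 kHz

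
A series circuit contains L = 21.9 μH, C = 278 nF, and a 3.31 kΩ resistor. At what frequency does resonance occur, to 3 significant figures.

64.5 kHz

ω₀ = 1/√(LC) = 1/√(2.19e-05 × 2.78e-07) = 405300 rad/s
f₀ = ω₀/(2π) = 64.5 kHz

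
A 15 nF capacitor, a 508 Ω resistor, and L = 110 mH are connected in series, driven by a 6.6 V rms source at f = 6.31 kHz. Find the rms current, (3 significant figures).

ω = 2πf = 39650 rad/s
X_L = ωL = 4360 Ω
X_C = 1/(ωC) = 1680 Ω
Net reactance X = X_L − X_C = 2680 Ω
Z = 508 + j2680 Ω
|Z| = √(508² + 2680²) = 2730 Ω
I = V/|Z| = 6.6/2730 = 2.42 mA

2.42 mA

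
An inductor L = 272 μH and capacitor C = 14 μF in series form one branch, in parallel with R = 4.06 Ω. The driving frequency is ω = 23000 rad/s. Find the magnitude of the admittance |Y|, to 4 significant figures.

401.8 mS

X_L = ωL = 6.256 Ω
X_C = 1/(ωC) = 3.106 Ω
Branch 1: Z₁ = R = 4.060 Ω
Branch 2 (series LC): Z₂ = j(X_L − X_C) = j3.150 Ω
Parallel: Z = Z₁Z₂/(Z₁+Z₂), |Z| = 2.489 Ω, ∠Z = 52.19°
|Y| = 1/|Z| = 401.8 mS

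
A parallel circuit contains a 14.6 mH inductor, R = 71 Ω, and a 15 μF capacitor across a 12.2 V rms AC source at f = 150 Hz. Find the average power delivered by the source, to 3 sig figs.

2.10 W

ω = 2πf = 942.5 rad/s
X_L = ωL = 13.8 Ω
X_C = 1/(ωC) = 70.7 Ω
Parallel: admittances add. Y = 1/R + 1/(jωL) + jωC
Y = (0.0141 − j0.0585) S
|Y| = 0.0602 S → |Z| = 1/|Y| = 16.6 Ω, ∠Z = −∠Y = 76.5°
I = V/|Z| = 735 mA
P = VI cos φ = 12.2 × 0.735 × cos(76.5°) = 2.10 W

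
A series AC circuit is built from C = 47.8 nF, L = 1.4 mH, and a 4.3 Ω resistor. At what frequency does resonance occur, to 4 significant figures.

19.46 kHz

ω₀ = 1/√(LC) = 1/√(0.0014 × 4.78e-08) = 122200 rad/s
f₀ = ω₀/(2π) = 19.46 kHz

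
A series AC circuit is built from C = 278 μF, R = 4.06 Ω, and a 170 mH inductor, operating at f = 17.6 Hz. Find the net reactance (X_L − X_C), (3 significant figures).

ω = 2πf = 110.6 rad/s
X_L = ωL = 18.8 Ω
X_C = 1/(ωC) = 32.5 Ω
X = 18.8 − 32.5 = -13.7 Ω

-13.7 Ω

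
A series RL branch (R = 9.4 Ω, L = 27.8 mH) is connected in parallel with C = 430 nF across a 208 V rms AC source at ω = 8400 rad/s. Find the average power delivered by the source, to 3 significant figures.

X_L = ωL = 234 Ω
X_C = 1/(ωC) = 277 Ω
Branch 1 (R+jX_L): Z₁ = 9.40 + j234 Ω, |Z₁| = 234 Ω
Branch 2 (−jX_C): Z₂ = −j277 Ω
Parallel: Z = Z₁Z₂/(Z₁+Z₂), |Z| = 1460 Ω, ∠Z = 75.5°
I = V/|Z| = 143 mA
P = VI cos φ = 208 × 0.143 × cos(75.5°) = 7.45 W

7.45 W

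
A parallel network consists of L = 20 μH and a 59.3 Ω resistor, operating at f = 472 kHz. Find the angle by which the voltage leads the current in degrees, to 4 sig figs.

ω = 2πf = 2.966e+06 rad/s
X_L = ωL = 59.31 Ω
Parallel: admittances add. Y = 1/R + 1/(jωL)
Y = (0.01686 − j0.01686) S
|Y| = 0.02385 S → |Z| = 1/|Y| = 41.94 Ω, ∠Z = −∠Y = 44.99°

44.99°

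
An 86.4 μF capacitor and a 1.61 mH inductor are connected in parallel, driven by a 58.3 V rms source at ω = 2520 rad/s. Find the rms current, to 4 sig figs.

1.676 A

X_L = ωL = 4.057 Ω
X_C = 1/(ωC) = 4.593 Ω
Parallel: admittances add. Y = 1/(jωL) + jωC
Y = (0 − j0.02875) S
|Y| = 0.02875 S → |Z| = 1/|Y| = 34.79 Ω, ∠Z = −∠Y = 90.00°
I = V/|Z| = 58.3/34.79 = 1.676 A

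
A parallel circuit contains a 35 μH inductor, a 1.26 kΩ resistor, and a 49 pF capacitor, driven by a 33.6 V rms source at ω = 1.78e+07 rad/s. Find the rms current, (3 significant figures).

36.3 mA

X_L = ωL = 623 Ω
X_C = 1/(ωC) = 1150 Ω
Parallel: admittances add. Y = 1/R + 1/(jωL) + jωC
Y = (0.000794 − j0.000733) S
|Y| = 0.00108 S → |Z| = 1/|Y| = 926 Ω, ∠Z = −∠Y = 42.7°
I = V/|Z| = 33.6/926 = 36.3 mA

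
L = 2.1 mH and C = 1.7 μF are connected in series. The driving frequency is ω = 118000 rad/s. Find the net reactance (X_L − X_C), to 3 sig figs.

X_L = ωL = 248 Ω
X_C = 1/(ωC) = 4.99 Ω
X = 248 − 4.99 = 243 Ω

243 Ω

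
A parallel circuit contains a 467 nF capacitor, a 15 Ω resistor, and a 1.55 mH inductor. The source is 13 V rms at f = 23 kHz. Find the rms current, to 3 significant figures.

1.19 A

ω = 2πf = 144500 rad/s
X_L = ωL = 224 Ω
X_C = 1/(ωC) = 14.8 Ω
Parallel: admittances add. Y = 1/R + 1/(jωL) + jωC
Y = (0.0667 + j0.0630) S
|Y| = 0.0917 S → |Z| = 1/|Y| = 10.9 Ω, ∠Z = −∠Y = -43.4°
I = V/|Z| = 13/10.9 = 1.19 A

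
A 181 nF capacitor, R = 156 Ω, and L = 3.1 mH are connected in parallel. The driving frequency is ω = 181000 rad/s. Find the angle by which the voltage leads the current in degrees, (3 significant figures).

-78.3°

X_L = ωL = 561 Ω
X_C = 1/(ωC) = 30.5 Ω
Parallel: admittances add. Y = 1/R + 1/(jωL) + jωC
Y = (0.00641 + j0.0310) S
|Y| = 0.0316 S → |Z| = 1/|Y| = 31.6 Ω, ∠Z = −∠Y = -78.3°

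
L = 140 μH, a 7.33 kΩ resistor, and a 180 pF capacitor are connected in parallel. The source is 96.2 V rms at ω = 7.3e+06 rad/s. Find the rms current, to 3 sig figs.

X_L = ωL = 1020 Ω
X_C = 1/(ωC) = 761 Ω
Parallel: admittances add. Y = 1/R + 1/(jωL) + jωC
Y = (0.000136 + j0.000336) S
|Y| = 0.000362 S → |Z| = 1/|Y| = 2760 Ω, ∠Z = −∠Y = -67.9°
I = V/|Z| = 96.2/2760 = 34.8 mA

34.8 mA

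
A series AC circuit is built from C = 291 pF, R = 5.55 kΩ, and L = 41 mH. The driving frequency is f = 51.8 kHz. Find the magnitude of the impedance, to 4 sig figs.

6210 Ω

ω = 2πf = 325500 rad/s
X_L = ωL = 13340 Ω
X_C = 1/(ωC) = 10560 Ω
Net reactance X = X_L − X_C = 2786 Ω
Z = 5550 + j2786 Ω
|Z| = √(5550² + 2786²) = 6210 Ω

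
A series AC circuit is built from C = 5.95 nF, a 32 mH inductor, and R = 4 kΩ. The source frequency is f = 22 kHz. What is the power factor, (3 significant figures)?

ω = 2πf = 138200 rad/s
X_L = ωL = 4420 Ω
X_C = 1/(ωC) = 1220 Ω
Net reactance X = X_L − X_C = 3210 Ω
Z = 4000 + j3210 Ω
|Z| = √(4000² + 3210²) = 5130 Ω
∠Z = arctan(3210/4000) = 38.7°
cos φ = cos(38.7°) = 0.780

0.780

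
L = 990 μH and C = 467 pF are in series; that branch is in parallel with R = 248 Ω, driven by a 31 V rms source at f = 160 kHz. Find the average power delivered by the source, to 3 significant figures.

ω = 2πf = 1.005e+06 rad/s
X_L = ωL = 995 Ω
X_C = 1/(ωC) = 2130 Ω
Branch 1: Z₁ = R = 248 Ω
Branch 2 (series LC): Z₂ = j(X_L − X_C) = −j1130 Ω
Parallel: Z = Z₁Z₂/(Z₁+Z₂), |Z| = 242 Ω, ∠Z = -12.3°
I = V/|Z| = 128 mA
P = VI cos φ = 31 × 0.128 × cos(-12.3°) = 3.88 W

3.88 W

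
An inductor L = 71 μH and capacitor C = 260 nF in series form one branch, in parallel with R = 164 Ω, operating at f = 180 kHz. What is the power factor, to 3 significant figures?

0.425

ω = 2πf = 1.131e+06 rad/s
X_L = ωL = 80.3 Ω
X_C = 1/(ωC) = 3.40 Ω
Branch 1: Z₁ = R = 164 Ω
Branch 2 (series LC): Z₂ = j(X_L − X_C) = j76.9 Ω
Parallel: Z = Z₁Z₂/(Z₁+Z₂), |Z| = 69.6 Ω, ∠Z = 64.9°
cos φ = cos(64.9°) = 0.425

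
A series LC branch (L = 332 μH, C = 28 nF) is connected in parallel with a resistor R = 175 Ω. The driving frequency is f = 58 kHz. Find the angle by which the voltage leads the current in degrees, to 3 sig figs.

ω = 2πf = 364400 rad/s
X_L = ωL = 121 Ω
X_C = 1/(ωC) = 98.0 Ω
Branch 1: Z₁ = R = 175 Ω
Branch 2 (series LC): Z₂ = j(X_L − X_C) = j23.0 Ω
Parallel: Z = Z₁Z₂/(Z₁+Z₂), |Z| = 22.8 Ω, ∠Z = 82.5°

82.5°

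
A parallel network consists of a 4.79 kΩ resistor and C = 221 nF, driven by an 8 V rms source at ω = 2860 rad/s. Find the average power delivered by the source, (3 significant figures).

13.4 mW

X_C = 1/(ωC) = 1580 Ω
Parallel: admittances add. Y = 1/R + jωC
Y = (0.000209 + j0.000632) S
|Y| = 0.000666 S → |Z| = 1/|Y| = 1500 Ω, ∠Z = −∠Y = -71.7°
I = V/|Z| = 5.33 mA
P = VI cos φ = 8 × 0.00533 × cos(-71.7°) = 13.4 mW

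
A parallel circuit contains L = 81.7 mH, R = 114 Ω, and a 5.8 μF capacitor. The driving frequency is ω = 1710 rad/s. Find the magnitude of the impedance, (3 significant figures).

X_L = ωL = 140 Ω
X_C = 1/(ωC) = 101 Ω
Parallel: admittances add. Y = 1/R + 1/(jωL) + jωC
Y = (0.00877 + j0.00276) S
|Y| = 0.00920 S → |Z| = 1/|Y| = 109 Ω, ∠Z = −∠Y = -17.5°

109 Ω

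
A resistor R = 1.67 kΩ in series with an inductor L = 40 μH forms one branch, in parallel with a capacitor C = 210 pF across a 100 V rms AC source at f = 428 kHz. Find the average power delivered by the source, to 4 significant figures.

5.963 W

ω = 2πf = 2.689e+06 rad/s
X_L = ωL = 107.6 Ω
X_C = 1/(ωC) = 1771 Ω
Branch 1 (R+jX_L): Z₁ = 1670 + j107.6 Ω, |Z₁| = 1673 Ω
Branch 2 (−jX_C): Z₂ = −j1771 Ω
Parallel: Z = Z₁Z₂/(Z₁+Z₂), |Z| = 1257 Ω, ∠Z = -41.43°
I = V/|Z| = 79.54 mA
P = VI cos φ = 100 × 0.07954 × cos(-41.43°) = 5.963 W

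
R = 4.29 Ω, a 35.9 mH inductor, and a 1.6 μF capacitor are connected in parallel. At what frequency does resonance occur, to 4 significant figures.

ω₀ = 1/√(LC) = 1/√(0.0359 × 1.6e-06) = 4172 rad/s
f₀ = ω₀/(2π) = 664.1 Hz

664.1 Hz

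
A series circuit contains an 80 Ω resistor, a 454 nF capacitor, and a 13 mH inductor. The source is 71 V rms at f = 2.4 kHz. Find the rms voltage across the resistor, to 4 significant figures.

60.22 V

ω = 2πf = 15080 rad/s
X_L = ωL = 196.0 Ω
X_C = 1/(ωC) = 146.1 Ω
Net reactance X = X_L − X_C = 49.97 Ω
Z = 80.00 + j49.97 Ω
|Z| = √(80.00² + 49.97²) = 94.32 Ω
I = V/|Z| = 752.7 mA
V_R = I·|Z_R| = 0.7527 × 80.00 = 60.22 V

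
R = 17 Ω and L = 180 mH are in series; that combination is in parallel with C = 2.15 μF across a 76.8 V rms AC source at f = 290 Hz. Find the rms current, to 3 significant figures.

68.4 mA

ω = 2πf = 1822 rad/s
X_L = ωL = 328 Ω
X_C = 1/(ωC) = 255 Ω
Branch 1 (R+jX_L): Z₁ = 17.0 + j328 Ω, |Z₁| = 328 Ω
Branch 2 (−jX_C): Z₂ = −j255 Ω
Parallel: Z = Z₁Z₂/(Z₁+Z₂), |Z| = 1120 Ω, ∠Z = -79.8°
I = V/|Z| = 76.8/1120 = 68.4 mA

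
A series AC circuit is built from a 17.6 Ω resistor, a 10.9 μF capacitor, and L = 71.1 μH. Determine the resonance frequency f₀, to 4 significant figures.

5.717 kHz

ω₀ = 1/√(LC) = 1/√(7.11e-05 × 1.09e-05) = 35920 rad/s
f₀ = ω₀/(2π) = 5.717 kHz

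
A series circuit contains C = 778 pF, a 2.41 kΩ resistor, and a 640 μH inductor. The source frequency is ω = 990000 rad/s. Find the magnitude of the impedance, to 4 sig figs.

2500 Ω

X_L = ωL = 633.6 Ω
X_C = 1/(ωC) = 1298 Ω
Net reactance X = X_L − X_C = -664.7 Ω
Z = 2410 − j664.7 Ω
|Z| = √(2410² + 664.7²) = 2500 Ω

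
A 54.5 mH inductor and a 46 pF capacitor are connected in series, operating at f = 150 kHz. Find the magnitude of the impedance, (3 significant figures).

ω = 2πf = 942500 rad/s
X_L = ωL = 51400 Ω
X_C = 1/(ωC) = 23100 Ω
Net reactance X = X_L − X_C = 28300 Ω
Z = j28300 Ω
|Z| = √(0² + 28300²) = 28300 Ω

28300 Ω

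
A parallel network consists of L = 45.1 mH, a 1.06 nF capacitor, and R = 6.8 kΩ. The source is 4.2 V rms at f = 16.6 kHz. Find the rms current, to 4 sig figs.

ω = 2πf = 104300 rad/s
X_L = ωL = 4704 Ω
X_C = 1/(ωC) = 9045 Ω
Parallel: admittances add. Y = 1/R + 1/(jωL) + jωC
Y = (0.0001471 − j0.0001020) S
|Y| = 0.0001790 S → |Z| = 1/|Y| = 5587 Ω, ∠Z = −∠Y = 34.75°
I = V/|Z| = 4.2/5587 = 751.7 μA

751.7 μA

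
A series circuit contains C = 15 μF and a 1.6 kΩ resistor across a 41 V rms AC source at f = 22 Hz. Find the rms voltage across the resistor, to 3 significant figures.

ω = 2πf = 138.2 rad/s
X_C = 1/(ωC) = 482 Ω
Z = 1600 − j482 Ω
|Z| = √(1600² + 482²) = 1670 Ω
I = V/|Z| = 24.5 mA
V_R = I·|Z_R| = 0.0245 × 1600 = 39.3 V

39.3 V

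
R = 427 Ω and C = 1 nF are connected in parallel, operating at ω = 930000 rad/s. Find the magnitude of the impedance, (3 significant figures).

X_C = 1/(ωC) = 1080 Ω
Parallel: admittances add. Y = 1/R + jωC
Y = (0.00234 + j0.000930) S
|Y| = 0.00252 S → |Z| = 1/|Y| = 397 Ω, ∠Z = −∠Y = -21.7°

397 Ω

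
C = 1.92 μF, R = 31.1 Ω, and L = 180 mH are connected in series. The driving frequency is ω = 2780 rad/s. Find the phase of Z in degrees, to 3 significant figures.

84.3°

X_L = ωL = 500 Ω
X_C = 1/(ωC) = 187 Ω
Net reactance X = X_L − X_C = 313 Ω
Z = 31.1 + j313 Ω
|Z| = √(31.1² + 313²) = 315 Ω
∠Z = arctan(313/31.1) = 84.3°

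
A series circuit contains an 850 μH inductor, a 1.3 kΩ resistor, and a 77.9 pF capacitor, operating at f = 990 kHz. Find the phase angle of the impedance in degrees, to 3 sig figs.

ω = 2πf = 6.22e+06 rad/s
X_L = ωL = 5290 Ω
X_C = 1/(ωC) = 2060 Ω
Net reactance X = X_L − X_C = 3220 Ω
Z = 1300 + j3220 Ω
|Z| = √(1300² + 3220²) = 3480 Ω
∠Z = arctan(3220/1300) = 68.0°

68.0°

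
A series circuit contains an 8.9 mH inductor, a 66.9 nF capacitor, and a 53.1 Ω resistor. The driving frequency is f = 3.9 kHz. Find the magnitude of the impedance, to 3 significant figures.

ω = 2πf = 24500 rad/s
X_L = ωL = 218 Ω
X_C = 1/(ωC) = 610 Ω
Net reactance X = X_L − X_C = -392 Ω
Z = 53.1 − j392 Ω
|Z| = √(53.1² + 392²) = 395 Ω

395 Ω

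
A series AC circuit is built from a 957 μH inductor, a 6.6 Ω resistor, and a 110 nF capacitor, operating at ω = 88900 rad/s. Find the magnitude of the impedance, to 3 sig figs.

X_L = ωL = 85.1 Ω
X_C = 1/(ωC) = 102 Ω
Net reactance X = X_L − X_C = -17.2 Ω
Z = 6.60 − j17.2 Ω
|Z| = √(6.60² + 17.2²) = 18.4 Ω

18.4 Ω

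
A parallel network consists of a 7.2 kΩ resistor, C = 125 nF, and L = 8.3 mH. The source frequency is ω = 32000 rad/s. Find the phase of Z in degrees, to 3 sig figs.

-59.4°

X_L = ωL = 266 Ω
X_C = 1/(ωC) = 250 Ω
Parallel: admittances add. Y = 1/R + 1/(jωL) + jωC
Y = (0.000139 + j0.000235) S
|Y| = 0.000273 S → |Z| = 1/|Y| = 3660 Ω, ∠Z = −∠Y = -59.4°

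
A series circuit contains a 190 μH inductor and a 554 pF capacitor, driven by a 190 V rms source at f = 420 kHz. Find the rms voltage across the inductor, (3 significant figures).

522 V

ω = 2πf = 2.639e+06 rad/s
X_L = ωL = 501 Ω
X_C = 1/(ωC) = 684 Ω
Net reactance X = X_L − X_C = -183 Ω
Z = − j183 Ω
|Z| = √(0² + 183²) = 183 Ω
I = V/|Z| = 1.04 A
V_L = I·|Z_L| = 1.04 × 501 = 522 V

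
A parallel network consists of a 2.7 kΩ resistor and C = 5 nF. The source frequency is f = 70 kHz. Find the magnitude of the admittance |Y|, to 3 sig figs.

2.23 mS

ω = 2πf = 439800 rad/s
X_C = 1/(ωC) = 455 Ω
Parallel: admittances add. Y = 1/R + jωC
Y = (0.000370 + j0.00220) S
|Y| = 0.00223 S → |Z| = 1/|Y| = 448 Ω, ∠Z = −∠Y = -80.4°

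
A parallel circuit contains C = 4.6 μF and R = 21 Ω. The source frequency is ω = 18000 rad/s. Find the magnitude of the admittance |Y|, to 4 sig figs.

95.52 mS

X_C = 1/(ωC) = 12.08 Ω
Parallel: admittances add. Y = 1/R + jωC
Y = (0.04762 + j0.08280) S
|Y| = 0.09552 S → |Z| = 1/|Y| = 10.47 Ω, ∠Z = −∠Y = -60.10°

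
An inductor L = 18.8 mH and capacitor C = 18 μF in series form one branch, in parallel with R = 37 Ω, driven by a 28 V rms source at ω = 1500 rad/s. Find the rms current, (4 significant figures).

3.258 A

X_L = ωL = 28.20 Ω
X_C = 1/(ωC) = 37.04 Ω
Branch 1: Z₁ = R = 37.00 Ω
Branch 2 (series LC): Z₂ = j(X_L − X_C) = −j8.837 Ω
Parallel: Z = Z₁Z₂/(Z₁+Z₂), |Z| = 8.595 Ω, ∠Z = -76.57°
I = V/|Z| = 28/8.595 = 3.258 A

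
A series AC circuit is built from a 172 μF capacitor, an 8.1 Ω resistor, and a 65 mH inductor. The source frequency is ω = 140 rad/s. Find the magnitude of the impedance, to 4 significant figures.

X_L = ωL = 9.100 Ω
X_C = 1/(ωC) = 41.53 Ω
Net reactance X = X_L − X_C = -32.43 Ω
Z = 8.100 − j32.43 Ω
|Z| = √(8.100² + 32.43²) = 33.42 Ω

33.42 Ω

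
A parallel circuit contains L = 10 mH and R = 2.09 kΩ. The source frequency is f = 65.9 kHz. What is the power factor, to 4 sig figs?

0.8927

ω = 2πf = 414100 rad/s
X_L = ωL = 4141 Ω
Parallel: admittances add. Y = 1/R + 1/(jωL)
Y = (0.0004785 − j0.0002415) S
|Y| = 0.0005360 S → |Z| = 1/|Y| = 1866 Ω, ∠Z = −∠Y = 26.78°
cos φ = cos(26.78°) = 0.8927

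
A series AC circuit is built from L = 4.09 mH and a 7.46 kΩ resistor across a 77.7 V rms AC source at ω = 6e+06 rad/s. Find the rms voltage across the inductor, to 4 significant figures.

X_L = ωL = 24540 Ω
Z = 7460 + j24540 Ω
|Z| = √(7460² + 24540²) = 25650 Ω
I = V/|Z| = 3.029 mA
V_L = I·|Z_L| = 0.003029 × 24540 = 74.34 V

74.34 V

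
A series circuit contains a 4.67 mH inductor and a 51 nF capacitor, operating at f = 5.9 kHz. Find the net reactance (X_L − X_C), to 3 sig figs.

ω = 2πf = 37070 rad/s
X_L = ωL = 173 Ω
X_C = 1/(ωC) = 529 Ω
X = 173 − 529 = -356 Ω

-356 Ω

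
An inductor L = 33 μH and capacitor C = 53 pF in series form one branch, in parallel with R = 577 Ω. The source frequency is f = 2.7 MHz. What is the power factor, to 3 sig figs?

0.692

ω = 2πf = 1.696e+07 rad/s
X_L = ωL = 560 Ω
X_C = 1/(ωC) = 1110 Ω
Branch 1: Z₁ = R = 577 Ω
Branch 2 (series LC): Z₂ = j(X_L − X_C) = −j552 Ω
Parallel: Z = Z₁Z₂/(Z₁+Z₂), |Z| = 399 Ω, ∠Z = -46.2°
cos φ = cos(-46.2°) = 0.692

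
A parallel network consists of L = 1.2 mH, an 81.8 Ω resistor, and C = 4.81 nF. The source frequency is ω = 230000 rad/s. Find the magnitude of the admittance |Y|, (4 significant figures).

12.48 mS

X_L = ωL = 276.0 Ω
X_C = 1/(ωC) = 903.9 Ω
Parallel: admittances add. Y = 1/R + 1/(jωL) + jωC
Y = (0.01222 − j0.002517) S
|Y| = 0.01248 S → |Z| = 1/|Y| = 80.12 Ω, ∠Z = −∠Y = 11.63°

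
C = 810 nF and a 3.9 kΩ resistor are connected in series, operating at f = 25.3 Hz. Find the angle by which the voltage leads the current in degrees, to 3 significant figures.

-63.3°

ω = 2πf = 159.0 rad/s
X_C = 1/(ωC) = 7770 Ω
Z = 3900 − j7770 Ω
|Z| = √(3900² + 7770²) = 8690 Ω
∠Z = arctan(-7770/3900) = -63.3°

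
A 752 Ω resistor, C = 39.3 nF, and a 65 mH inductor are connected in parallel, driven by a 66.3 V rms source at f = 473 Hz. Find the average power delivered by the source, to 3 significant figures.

5.85 W

ω = 2πf = 2972 rad/s
X_L = ωL = 193 Ω
X_C = 1/(ωC) = 8560 Ω
Parallel: admittances add. Y = 1/R + 1/(jωL) + jωC
Y = (0.00133 − j0.00506) S
|Y| = 0.00523 S → |Z| = 1/|Y| = 191 Ω, ∠Z = −∠Y = 75.3°
I = V/|Z| = 347 mA
P = VI cos φ = 66.3 × 0.347 × cos(75.3°) = 5.85 W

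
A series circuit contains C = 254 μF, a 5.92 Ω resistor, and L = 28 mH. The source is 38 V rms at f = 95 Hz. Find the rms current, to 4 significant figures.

3.242 A

ω = 2πf = 596.9 rad/s
X_L = ωL = 16.71 Ω
X_C = 1/(ωC) = 6.596 Ω
Net reactance X = X_L − X_C = 10.12 Ω
Z = 5.920 + j10.12 Ω
|Z| = √(5.920² + 10.12²) = 11.72 Ω
I = V/|Z| = 38/11.72 = 3.242 A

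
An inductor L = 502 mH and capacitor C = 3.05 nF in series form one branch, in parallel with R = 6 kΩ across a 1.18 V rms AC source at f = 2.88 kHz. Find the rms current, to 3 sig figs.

ω = 2πf = 18100 rad/s
X_L = ωL = 9080 Ω
X_C = 1/(ωC) = 18100 Ω
Branch 1: Z₁ = R = 6000 Ω
Branch 2 (series LC): Z₂ = j(X_L − X_C) = −j9030 Ω
Parallel: Z = Z₁Z₂/(Z₁+Z₂), |Z| = 5000 Ω, ∠Z = -33.6°
I = V/|Z| = 1.18/5000 = 236 μA

236 μA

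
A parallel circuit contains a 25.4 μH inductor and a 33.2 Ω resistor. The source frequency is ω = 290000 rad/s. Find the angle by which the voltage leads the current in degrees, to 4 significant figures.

77.49°

X_L = ωL = 7.366 Ω
Parallel: admittances add. Y = 1/R + 1/(jωL)
Y = (0.03012 − j0.1358) S
|Y| = 0.1391 S → |Z| = 1/|Y| = 7.191 Ω, ∠Z = −∠Y = 77.49°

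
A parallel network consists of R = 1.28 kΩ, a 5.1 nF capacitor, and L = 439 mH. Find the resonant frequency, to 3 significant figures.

ω₀ = 1/√(LC) = 1/√(0.439 × 5.1e-09) = 21130 rad/s
f₀ = ω₀/(2π) = 3.36 kHz

3.36 kHz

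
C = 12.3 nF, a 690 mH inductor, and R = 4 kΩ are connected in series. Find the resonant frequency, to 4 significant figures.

ω₀ = 1/√(LC) = 1/√(0.69 × 1.23e-08) = 10850 rad/s
f₀ = ω₀/(2π) = 1.728 kHz

1.728 kHz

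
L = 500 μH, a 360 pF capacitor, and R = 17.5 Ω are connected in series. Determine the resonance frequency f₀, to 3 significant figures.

ω₀ = 1/√(LC) = 1/√(0.0005 × 3.6e-10) = 2.357e+06 rad/s
f₀ = ω₀/(2π) = 375 kHz

375 kHz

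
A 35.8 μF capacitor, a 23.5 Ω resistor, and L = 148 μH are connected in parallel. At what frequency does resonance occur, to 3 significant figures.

ω₀ = 1/√(LC) = 1/√(0.000148 × 3.58e-05) = 13740 rad/s
f₀ = ω₀/(2π) = 2.19 kHz

2.19 kHz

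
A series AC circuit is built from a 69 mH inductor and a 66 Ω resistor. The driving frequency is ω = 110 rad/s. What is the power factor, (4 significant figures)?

X_L = ωL = 7.590 Ω
Z = 66.00 + j7.590 Ω
|Z| = √(66.00² + 7.590²) = 66.43 Ω
∠Z = arctan(7.590/66.00) = 6.560°
cos φ = cos(6.560°) = 0.9935

0.9935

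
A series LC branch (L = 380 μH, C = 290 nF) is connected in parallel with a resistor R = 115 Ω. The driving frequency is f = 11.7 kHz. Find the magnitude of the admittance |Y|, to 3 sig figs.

53.4 mS

ω = 2πf = 73510 rad/s
X_L = ωL = 27.9 Ω
X_C = 1/(ωC) = 46.9 Ω
Branch 1: Z₁ = R = 115 Ω
Branch 2 (series LC): Z₂ = j(X_L − X_C) = −j19.0 Ω
Parallel: Z = Z₁Z₂/(Z₁+Z₂), |Z| = 18.7 Ω, ∠Z = -80.6°
|Y| = 1/|Z| = 53.4 mS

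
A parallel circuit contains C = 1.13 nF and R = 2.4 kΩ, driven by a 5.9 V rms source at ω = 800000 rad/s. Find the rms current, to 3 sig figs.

X_C = 1/(ωC) = 1110 Ω
Parallel: admittances add. Y = 1/R + jωC
Y = (0.000417 + j0.000904) S
|Y| = 0.000995 S → |Z| = 1/|Y| = 1000 Ω, ∠Z = −∠Y = -65.3°
I = V/|Z| = 5.9/1000 = 5.87 mA

5.87 mA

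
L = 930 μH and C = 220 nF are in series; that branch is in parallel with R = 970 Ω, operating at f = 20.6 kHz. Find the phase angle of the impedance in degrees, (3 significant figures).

ω = 2πf = 129400 rad/s
X_L = ωL = 120 Ω
X_C = 1/(ωC) = 35.1 Ω
Branch 1: Z₁ = R = 970 Ω
Branch 2 (series LC): Z₂ = j(X_L − X_C) = j85.3 Ω
Parallel: Z = Z₁Z₂/(Z₁+Z₂), |Z| = 84.9 Ω, ∠Z = 85.0°

85.0°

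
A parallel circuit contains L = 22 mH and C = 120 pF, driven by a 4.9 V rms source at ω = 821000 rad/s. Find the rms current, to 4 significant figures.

X_L = ωL = 18060 Ω
X_C = 1/(ωC) = 10150 Ω
Parallel: admittances add. Y = 1/(jωL) + jωC
Y = (0 + j4.316e-05) S
|Y| = 4.316e-05 S → |Z| = 1/|Y| = 23170 Ω, ∠Z = −∠Y = -90.00°
I = V/|Z| = 4.9/23170 = 211.5 μA

211.5 μA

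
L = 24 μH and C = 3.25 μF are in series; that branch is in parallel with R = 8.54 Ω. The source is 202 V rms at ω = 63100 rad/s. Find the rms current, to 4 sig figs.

X_L = ωL = 1.514 Ω
X_C = 1/(ωC) = 4.876 Ω
Branch 1: Z₁ = R = 8.540 Ω
Branch 2 (series LC): Z₂ = j(X_L − X_C) = −j3.362 Ω
Parallel: Z = Z₁Z₂/(Z₁+Z₂), |Z| = 3.128 Ω, ∠Z = -68.51°
I = V/|Z| = 202/3.128 = 64.57 A

64.57 A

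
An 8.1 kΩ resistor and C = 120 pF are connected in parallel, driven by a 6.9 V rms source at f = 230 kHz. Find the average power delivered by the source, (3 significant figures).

5.88 mW

ω = 2πf = 1.445e+06 rad/s
X_C = 1/(ωC) = 5770 Ω
Parallel: admittances add. Y = 1/R + jωC
Y = (0.000123 + j0.000173) S
|Y| = 0.000213 S → |Z| = 1/|Y| = 4700 Ω, ∠Z = −∠Y = -54.6°
I = V/|Z| = 1.47 mA
P = VI cos φ = 6.9 × 0.00147 × cos(-54.6°) = 5.88 mW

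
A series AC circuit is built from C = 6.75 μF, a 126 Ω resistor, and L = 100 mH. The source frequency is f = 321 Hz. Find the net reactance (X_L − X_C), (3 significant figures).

128 Ω

ω = 2πf = 2017 rad/s
X_L = ωL = 202 Ω
X_C = 1/(ωC) = 73.5 Ω
X = 202 − 73.5 = 128 Ω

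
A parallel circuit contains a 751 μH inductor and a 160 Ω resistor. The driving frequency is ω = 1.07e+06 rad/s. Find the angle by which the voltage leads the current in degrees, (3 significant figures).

11.3°

X_L = ωL = 804 Ω
Parallel: admittances add. Y = 1/R + 1/(jωL)
Y = (0.00625 − j0.00124) S
|Y| = 0.00637 S → |Z| = 1/|Y| = 157 Ω, ∠Z = −∠Y = 11.3°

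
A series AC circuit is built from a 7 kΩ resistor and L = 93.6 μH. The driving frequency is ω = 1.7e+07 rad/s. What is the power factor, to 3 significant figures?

X_L = ωL = 1590 Ω
Z = 7000 + j1590 Ω
|Z| = √(7000² + 1590²) = 7180 Ω
∠Z = arctan(1590/7000) = 12.8°
cos φ = cos(12.8°) = 0.975

0.975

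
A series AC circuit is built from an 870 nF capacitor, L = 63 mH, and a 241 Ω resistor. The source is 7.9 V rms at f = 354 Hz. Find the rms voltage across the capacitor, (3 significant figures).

9.13 V

ω = 2πf = 2224 rad/s
X_L = ωL = 140 Ω
X_C = 1/(ωC) = 517 Ω
Net reactance X = X_L − X_C = -377 Ω
Z = 241 − j377 Ω
|Z| = √(241² + 377²) = 447 Ω
I = V/|Z| = 17.7 mA
V_C = I·|Z_C| = 0.0177 × 517 = 9.13 V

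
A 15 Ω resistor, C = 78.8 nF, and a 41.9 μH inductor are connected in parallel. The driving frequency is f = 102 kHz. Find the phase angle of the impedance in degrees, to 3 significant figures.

-11.3°

ω = 2πf = 640900 rad/s
X_L = ωL = 26.9 Ω
X_C = 1/(ωC) = 19.8 Ω
Parallel: admittances add. Y = 1/R + 1/(jωL) + jωC
Y = (0.0667 + j0.0133) S
|Y| = 0.0680 S → |Z| = 1/|Y| = 14.7 Ω, ∠Z = −∠Y = -11.3°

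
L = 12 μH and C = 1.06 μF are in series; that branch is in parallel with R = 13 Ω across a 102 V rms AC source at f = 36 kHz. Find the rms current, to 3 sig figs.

70.5 A

ω = 2πf = 226200 rad/s
X_L = ωL = 2.71 Ω
X_C = 1/(ωC) = 4.17 Ω
Branch 1: Z₁ = R = 13.0 Ω
Branch 2 (series LC): Z₂ = j(X_L − X_C) = −j1.46 Ω
Parallel: Z = Z₁Z₂/(Z₁+Z₂), |Z| = 1.45 Ω, ∠Z = -83.6°
I = V/|Z| = 102/1.45 = 70.5 A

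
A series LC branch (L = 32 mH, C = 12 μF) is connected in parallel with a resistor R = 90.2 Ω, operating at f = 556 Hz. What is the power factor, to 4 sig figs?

0.6981

ω = 2πf = 3493 rad/s
X_L = ωL = 111.8 Ω
X_C = 1/(ωC) = 23.85 Ω
Branch 1: Z₁ = R = 90.20 Ω
Branch 2 (series LC): Z₂ = j(X_L − X_C) = j87.94 Ω
Parallel: Z = Z₁Z₂/(Z₁+Z₂), |Z| = 62.97 Ω, ∠Z = 45.73°
cos φ = cos(45.73°) = 0.6981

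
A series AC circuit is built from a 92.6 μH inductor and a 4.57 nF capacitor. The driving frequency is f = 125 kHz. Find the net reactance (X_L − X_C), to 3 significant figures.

-206 Ω

ω = 2πf = 785400 rad/s
X_L = ωL = 72.7 Ω
X_C = 1/(ωC) = 279 Ω
X = 72.7 − 279 = -206 Ω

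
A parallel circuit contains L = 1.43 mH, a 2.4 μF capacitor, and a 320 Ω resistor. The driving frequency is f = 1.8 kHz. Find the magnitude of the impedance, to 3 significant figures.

28.7 Ω

ω = 2πf = 11310 rad/s
X_L = ωL = 16.2 Ω
X_C = 1/(ωC) = 36.8 Ω
Parallel: admittances add. Y = 1/R + 1/(jωL) + jωC
Y = (0.00313 − j0.0347) S
|Y| = 0.0348 S → |Z| = 1/|Y| = 28.7 Ω, ∠Z = −∠Y = 84.9°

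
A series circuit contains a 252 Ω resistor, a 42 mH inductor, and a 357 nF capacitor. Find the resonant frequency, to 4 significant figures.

1.300 kHz

ω₀ = 1/√(LC) = 1/√(0.042 × 3.57e-07) = 8167 rad/s
f₀ = ω₀/(2π) = 1.300 kHz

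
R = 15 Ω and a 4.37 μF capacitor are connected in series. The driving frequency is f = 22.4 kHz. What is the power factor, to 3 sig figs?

ω = 2πf = 140700 rad/s
X_C = 1/(ωC) = 1.63 Ω
Z = 15.0 − j1.63 Ω
|Z| = √(15.0² + 1.63²) = 15.1 Ω
∠Z = arctan(-1.63/15.0) = -6.19°
cos φ = cos(-6.19°) = 0.994

0.994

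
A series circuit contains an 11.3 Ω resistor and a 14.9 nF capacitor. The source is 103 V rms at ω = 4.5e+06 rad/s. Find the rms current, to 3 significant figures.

X_C = 1/(ωC) = 14.9 Ω
Z = 11.3 − j14.9 Ω
|Z| = √(11.3² + 14.9²) = 18.7 Ω
I = V/|Z| = 103/18.7 = 5.50 A

5.50 A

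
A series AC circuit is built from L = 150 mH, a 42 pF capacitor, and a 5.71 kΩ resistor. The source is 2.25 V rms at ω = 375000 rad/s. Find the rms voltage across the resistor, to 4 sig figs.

1.393 V

X_L = ωL = 56250 Ω
X_C = 1/(ωC) = 63490 Ω
Net reactance X = X_L − X_C = -7242 Ω
Z = 5710 − j7242 Ω
|Z| = √(5710² + 7242²) = 9222 Ω
I = V/|Z| = 244.0 μA
V_R = I·|Z_R| = 0.0002440 × 5710 = 1.393 V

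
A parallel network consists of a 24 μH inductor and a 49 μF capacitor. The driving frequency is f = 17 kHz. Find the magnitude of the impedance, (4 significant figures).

ω = 2πf = 106800 rad/s
X_L = ωL = 2.564 Ω
X_C = 1/(ωC) = 0.1911 Ω
Parallel: admittances add. Y = 1/(jωL) + jωC
Y = (0 + j4.844) S
|Y| = 4.844 S → |Z| = 1/|Y| = 0.2064 Ω, ∠Z = −∠Y = -90.00°

0.2064 Ω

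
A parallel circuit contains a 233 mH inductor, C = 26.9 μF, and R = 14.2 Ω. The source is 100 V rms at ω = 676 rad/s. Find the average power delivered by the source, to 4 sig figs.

704.2 W

X_L = ωL = 157.5 Ω
X_C = 1/(ωC) = 54.99 Ω
Parallel: admittances add. Y = 1/R + 1/(jωL) + jωC
Y = (0.07042 + j0.01184) S
|Y| = 0.07141 S → |Z| = 1/|Y| = 14.00 Ω, ∠Z = −∠Y = -9.540°
I = V/|Z| = 7.141 A
P = VI cos φ = 100 × 7.141 × cos(-9.540°) = 704.2 W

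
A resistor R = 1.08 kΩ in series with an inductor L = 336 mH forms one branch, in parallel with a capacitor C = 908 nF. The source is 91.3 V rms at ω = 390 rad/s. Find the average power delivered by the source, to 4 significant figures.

7.606 W

X_L = ωL = 131.0 Ω
X_C = 1/(ωC) = 2824 Ω
Branch 1 (R+jX_L): Z₁ = 1080 + j131.0 Ω, |Z₁| = 1088 Ω
Branch 2 (−jX_C): Z₂ = −j2824 Ω
Parallel: Z = Z₁Z₂/(Z₁+Z₂), |Z| = 1059 Ω, ∠Z = -14.94°
I = V/|Z| = 86.22 mA
P = VI cos φ = 91.3 × 0.08622 × cos(-14.94°) = 7.606 W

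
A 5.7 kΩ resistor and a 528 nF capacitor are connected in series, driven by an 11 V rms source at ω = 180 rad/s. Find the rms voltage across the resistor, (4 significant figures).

5.240 V

X_C = 1/(ωC) = 10520 Ω
Z = 5700 − j10520 Ω
|Z| = √(5700² + 10520²) = 11970 Ω
I = V/|Z| = 919.2 μA
V_R = I·|Z_R| = 0.0009192 × 5700 = 5.240 V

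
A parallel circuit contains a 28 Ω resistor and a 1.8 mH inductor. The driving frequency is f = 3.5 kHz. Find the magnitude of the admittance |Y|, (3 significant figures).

ω = 2πf = 21990 rad/s
X_L = ωL = 39.6 Ω
Parallel: admittances add. Y = 1/R + 1/(jωL)
Y = (0.0357 − j0.0253) S
|Y| = 0.0437 S → |Z| = 1/|Y| = 22.9 Ω, ∠Z = −∠Y = 35.3°

43.7 mS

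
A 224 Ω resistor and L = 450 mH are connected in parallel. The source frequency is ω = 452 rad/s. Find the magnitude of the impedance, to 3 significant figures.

X_L = ωL = 203 Ω
Parallel: admittances add. Y = 1/R + 1/(jωL)
Y = (0.00446 − j0.00492) S
|Y| = 0.00664 S → |Z| = 1/|Y| = 151 Ω, ∠Z = −∠Y = 47.8°

151 Ω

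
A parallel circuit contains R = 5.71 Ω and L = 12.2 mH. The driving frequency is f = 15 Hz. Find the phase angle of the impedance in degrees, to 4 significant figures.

78.61°

ω = 2πf = 94.25 rad/s
X_L = ωL = 1.150 Ω
Parallel: admittances add. Y = 1/R + 1/(jωL)
Y = (0.1751 − j0.8697) S
|Y| = 0.8872 S → |Z| = 1/|Y| = 1.127 Ω, ∠Z = −∠Y = 78.61°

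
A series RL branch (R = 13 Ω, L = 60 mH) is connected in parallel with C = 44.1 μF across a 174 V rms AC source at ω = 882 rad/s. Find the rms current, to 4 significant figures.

X_L = ωL = 52.92 Ω
X_C = 1/(ωC) = 25.71 Ω
Branch 1 (R+jX_L): Z₁ = 13.00 + j52.92 Ω, |Z₁| = 54.49 Ω
Branch 2 (−jX_C): Z₂ = −j25.71 Ω
Parallel: Z = Z₁Z₂/(Z₁+Z₂), |Z| = 46.46 Ω, ∠Z = -78.27°
I = V/|Z| = 174/46.46 = 3.745 A

3.745 A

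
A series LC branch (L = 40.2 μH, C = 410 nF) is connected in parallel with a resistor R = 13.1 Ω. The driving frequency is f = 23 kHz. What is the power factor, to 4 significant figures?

ω = 2πf = 144500 rad/s
X_L = ωL = 5.809 Ω
X_C = 1/(ωC) = 16.88 Ω
Branch 1: Z₁ = R = 13.10 Ω
Branch 2 (series LC): Z₂ = j(X_L − X_C) = −j11.07 Ω
Parallel: Z = Z₁Z₂/(Z₁+Z₂), |Z| = 8.454 Ω, ∠Z = -49.81°
cos φ = cos(-49.81°) = 0.6454

0.6454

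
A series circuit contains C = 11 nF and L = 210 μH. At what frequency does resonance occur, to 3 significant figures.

ω₀ = 1/√(LC) = 1/√(0.00021 × 1.1e-08) = 658000 rad/s
f₀ = ω₀/(2π) = 105 kHz

105 kHz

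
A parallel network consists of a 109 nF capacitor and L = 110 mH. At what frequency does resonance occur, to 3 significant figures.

1.45 kHz

ω₀ = 1/√(LC) = 1/√(0.11 × 1.09e-07) = 9133 rad/s
f₀ = ω₀/(2π) = 1.45 kHz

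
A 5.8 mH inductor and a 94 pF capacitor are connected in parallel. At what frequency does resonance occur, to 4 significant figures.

ω₀ = 1/√(LC) = 1/√(0.0058 × 9.4e-11) = 1.354e+06 rad/s
f₀ = ω₀/(2π) = 215.5 kHz

215.5 kHz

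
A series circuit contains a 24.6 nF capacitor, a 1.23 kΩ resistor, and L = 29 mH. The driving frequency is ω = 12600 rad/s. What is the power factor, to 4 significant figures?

X_L = ωL = 365.4 Ω
X_C = 1/(ωC) = 3226 Ω
Net reactance X = X_L − X_C = -2861 Ω
Z = 1230 − j2861 Ω
|Z| = √(1230² + 2861²) = 3114 Ω
∠Z = arctan(-2861/1230) = -66.73°
cos φ = cos(-66.73°) = 0.3950

0.3950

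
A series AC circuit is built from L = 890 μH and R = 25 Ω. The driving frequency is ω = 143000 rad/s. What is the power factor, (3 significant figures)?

0.193

X_L = ωL = 127 Ω
Z = 25.0 + j127 Ω
|Z| = √(25.0² + 127²) = 130 Ω
∠Z = arctan(127/25.0) = 78.9°
cos φ = cos(78.9°) = 0.193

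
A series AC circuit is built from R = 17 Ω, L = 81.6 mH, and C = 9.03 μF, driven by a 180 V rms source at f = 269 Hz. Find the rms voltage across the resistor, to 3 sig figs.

ω = 2πf = 1690 rad/s
X_L = ωL = 138 Ω
X_C = 1/(ωC) = 65.5 Ω
Net reactance X = X_L − X_C = 72.4 Ω
Z = 17.0 + j72.4 Ω
|Z| = √(17.0² + 72.4²) = 74.4 Ω
I = V/|Z| = 2.42 A
V_R = I·|Z_R| = 2.42 × 17.0 = 41.1 V

41.1 V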